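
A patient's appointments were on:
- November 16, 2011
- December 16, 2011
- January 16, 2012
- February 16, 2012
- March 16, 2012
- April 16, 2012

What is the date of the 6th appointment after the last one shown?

The day-of-month is always 16 (30, 31, 31, 29, 31 days between events).
So this recurs on the 16th of each month.
May 2012: May 16, 2012.
Next: June 2012 → June 16, 2012.
July 2012: July 16, 2012.
Next: August 2012 → August 16, 2012.
Next: September 2012 → September 16, 2012.
Next: October 2012 → October 16, 2012.

October 16, 2012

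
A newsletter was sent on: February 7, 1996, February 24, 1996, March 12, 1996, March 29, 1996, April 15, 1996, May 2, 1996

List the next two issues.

May 19, 1996; June 5, 1996

Every event comes 17 days after the last (17, 17, 17, 17, 17).
May 2, 1996 + 17 days = May 19, 1996.
May 19, 1996 + 17 days = June 5, 1996.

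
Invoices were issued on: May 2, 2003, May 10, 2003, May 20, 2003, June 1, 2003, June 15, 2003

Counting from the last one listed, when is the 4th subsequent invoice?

The spacing grows by 2 each time: 8, 10, 12, 14 days.
Next gap: 16 days. June 15, 2003 + 16 days = July 1, 2003.
Next gap: 18 days. July 1, 2003 + 18 days = July 19, 2003.
Next gap: 20 days. July 19, 2003 + 20 days = August 8, 2003.
Next gap: 22 days. August 8, 2003 + 22 days = August 30, 2003.

August 30, 2003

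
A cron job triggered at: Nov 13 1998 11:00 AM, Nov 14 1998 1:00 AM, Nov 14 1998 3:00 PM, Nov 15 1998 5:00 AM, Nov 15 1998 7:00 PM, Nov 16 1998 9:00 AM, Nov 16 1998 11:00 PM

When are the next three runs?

Nov 17 1998 1:00 PM, Nov 18 1998 3:00 AM, Nov 18 1998 5:00 PM

Gaps: 14, 14, 14, 14, 14, 14 hours — each event is 14 hours after the previous one.
Nov 16 1998 11:00 PM + 14 h = Nov 17 1998 1:00 PM.
Nov 17 1998 1:00 PM + 14 h = Nov 18 1998 3:00 AM.
Nov 18 1998 3:00 AM + 14 h = Nov 18 1998 5:00 PM.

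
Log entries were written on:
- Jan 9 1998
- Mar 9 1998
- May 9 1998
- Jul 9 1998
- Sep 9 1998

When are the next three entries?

The day-of-month is always 9 (59, 61, 61, 62 days between events).
So this recurs on the 9th of every 2 months.
November 1998: Nov 9 1998.
January 1999: Jan 9 1999.
March 1999: Mar 9 1999.

Nov 9 1998, Jan 9 1999, Mar 9 1999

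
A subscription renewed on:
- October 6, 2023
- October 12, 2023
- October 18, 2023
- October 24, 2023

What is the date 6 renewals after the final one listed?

The spacing is 6, 6, 6 days — always 6 days.
October 24, 2023 + 6 days = October 30, 2023.
October 30, 2023 + 6 days = November 5, 2023.
November 5, 2023 + 6 days = November 11, 2023.
November 11, 2023 + 6 days = November 17, 2023.
November 17, 2023 + 6 days = November 23, 2023.
November 23, 2023 + 6 days = November 29, 2023.

November 29, 2023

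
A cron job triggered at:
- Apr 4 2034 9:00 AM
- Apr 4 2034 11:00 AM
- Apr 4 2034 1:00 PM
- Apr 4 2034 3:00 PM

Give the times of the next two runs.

Apr 4 2034 5:00 PM, Apr 4 2034 7:00 PM

Spacing: 2, 2, 2 h — constant 2 h.
Apr 4 2034 3:00 PM + 2 h = Apr 4 2034 5:00 PM.
Apr 4 2034 5:00 PM + 2 h = Apr 4 2034 7:00 PM.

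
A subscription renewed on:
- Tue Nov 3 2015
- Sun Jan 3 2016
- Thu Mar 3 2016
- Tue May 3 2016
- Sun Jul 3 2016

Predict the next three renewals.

Gaps: 61, 60, 61, 61 days — not constant. Every event is on the 3rd of the month.
Pattern: the 3rd of every 2 months.
Next: September 2016 → Sat Sep 3 2016.
Next: November 2016 → Thu Nov 3 2016.
Next: January 2017 → Tue Jan 3 2017.

Sat Sep 3 2016, Thu Nov 3 2016, Tue Jan 3 2017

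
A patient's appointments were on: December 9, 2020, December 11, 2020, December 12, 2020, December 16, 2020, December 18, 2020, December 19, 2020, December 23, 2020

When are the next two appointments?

December 25, 2020; December 26, 2020

Gaps: 2, 1, 4, 2, 1, 4 days — not constant, but cyclic with period 3.
The events fall on every Wednesday, Friday and Saturday.
The following Friday is December 25, 2020.
Next Saturday: December 26, 2020.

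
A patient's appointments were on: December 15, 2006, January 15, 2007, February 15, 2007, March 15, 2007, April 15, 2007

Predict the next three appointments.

Each date is the 15th; the gaps (31, 31, 28, 31) track the month lengths.
The rule is the 15th of each month.
Next: May 2007 → May 15, 2007.
Next: June 2007 → June 15, 2007.
Next: July 2007 → July 15, 2007.

May 15, 2007; June 15, 2007; July 15, 2007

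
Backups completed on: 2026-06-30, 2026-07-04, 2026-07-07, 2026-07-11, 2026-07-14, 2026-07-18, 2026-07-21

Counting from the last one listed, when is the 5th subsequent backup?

Gaps: 4, 3, 4, 3, 4, 3 days — not constant, but cyclic with period 2.
The events fall on every Tuesday and Saturday.
Next Saturday: 2026-07-25.
The following Tuesday is 2026-07-28.
Next Saturday: 2026-08-01.
Next Tuesday: 2026-08-04.
The following Saturday is 2026-08-08.

2026-08-08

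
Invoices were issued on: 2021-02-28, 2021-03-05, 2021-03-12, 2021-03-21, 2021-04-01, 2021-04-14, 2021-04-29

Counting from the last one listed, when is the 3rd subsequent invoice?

2021-06-25

Intervals are 5, 7, 9, 11, 13, 15 days — an arithmetic progression with common difference 2.
Next gap: 17 days. 2021-04-29 + 17 days = 2021-05-16.
Next gap: 19 days. 2021-05-16 + 19 days = 2021-06-04.
Next gap: 21 days. 2021-06-04 + 21 days = 2021-06-25.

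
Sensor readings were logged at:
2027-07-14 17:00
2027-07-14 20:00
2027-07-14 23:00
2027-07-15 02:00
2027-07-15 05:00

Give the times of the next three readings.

2027-07-15 08:00, 2027-07-15 11:00, 2027-07-15 14:00

Gaps: 3, 3, 3, 3 hours — each event is 3 hours after the previous one.
2027-07-15 05:00 + 3 h = 2027-07-15 08:00.
2027-07-15 08:00 + 3 h = 2027-07-15 11:00.
2027-07-15 11:00 + 3 h = 2027-07-15 14:00.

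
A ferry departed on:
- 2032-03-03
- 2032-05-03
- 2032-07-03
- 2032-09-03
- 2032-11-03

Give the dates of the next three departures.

Each date is the 3rd; the gaps (61, 61, 62, 61) track the month lengths.
The rule is the 3rd of every 2 months.
January 2033: 2033-01-03.
March 2033: 2033-03-03.
May 2033: 2033-05-03.

2033-01-03, 2033-03-03, 2033-05-03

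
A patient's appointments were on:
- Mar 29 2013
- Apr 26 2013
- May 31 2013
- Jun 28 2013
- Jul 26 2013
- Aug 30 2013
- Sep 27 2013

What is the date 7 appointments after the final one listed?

Every date is a Friday; gaps 28, 35, 28, 28, 35, 28 days.
Each is the last Friday of its month (at least one falls on the 29th or later, ruling out '4th Friday').
October 2013 ends with Friday Oct 25 2013.
Last Friday of November 2013: Nov 29 2013.
Last Friday of December 2013: Dec 27 2013.
January 2014 ends with Friday Jan 31 2014.
Last Friday of February 2014: Feb 28 2014.
March 2014 ends with Friday Mar 28 2014.
Last Friday of April 2014: Apr 25 2014.

Apr 25 2014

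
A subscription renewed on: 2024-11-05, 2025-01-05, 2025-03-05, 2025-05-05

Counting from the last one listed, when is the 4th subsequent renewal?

Gaps: 61, 59, 61 days — not constant. Every event is on the 5th of the month.
Pattern: the 5th of every 2 months.
Next: July 2025 → 2025-07-05.
September 2025: 2025-09-05.
Next: November 2025 → 2025-11-05.
January 2026: 2026-01-05.

2026-01-05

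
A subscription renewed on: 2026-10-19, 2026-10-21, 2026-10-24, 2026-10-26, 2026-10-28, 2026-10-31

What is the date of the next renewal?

The gap pattern 2, 3, 2, 2, 3 repeats every 3 events.
These are the Mondays, Wednesdays and Saturdays of each week.
Next Monday: 2026-11-02.

2026-11-02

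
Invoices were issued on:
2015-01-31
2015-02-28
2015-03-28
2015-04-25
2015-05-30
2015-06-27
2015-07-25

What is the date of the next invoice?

2015-08-29

Every date is a Saturday; gaps 28, 28, 28, 35, 28, 28 days.
Each is the last Saturday of its month (at least one falls on the 29th or later, ruling out '4th Saturday').
Last Saturday of August 2015: 2015-08-29.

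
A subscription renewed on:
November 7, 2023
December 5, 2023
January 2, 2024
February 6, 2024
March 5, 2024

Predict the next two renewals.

These are Tuesdays at 28- or 35-day spacing (28, 28, 35, 28).
The pattern: 1st Tuesday of the month.
1st Tuesday of April 2024: April 2, 2024.
1st Tuesday of May 2024: May 7, 2024.

April 2, 2024; May 7, 2024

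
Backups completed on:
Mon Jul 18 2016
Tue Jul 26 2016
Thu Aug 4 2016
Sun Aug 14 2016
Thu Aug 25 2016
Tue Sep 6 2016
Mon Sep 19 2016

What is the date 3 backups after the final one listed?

Thu Nov 3 2016

The spacing grows by 1 each time: 8, 9, 10, 11, 12, 13 days.
Next gap: 14 days. Mon Sep 19 2016 + 14 days = Mon Oct 3 2016.
Next gap: 15 days. Mon Oct 3 2016 + 15 days = Tue Oct 18 2016.
Next gap: 16 days. Tue Oct 18 2016 + 16 days = Thu Nov 3 2016.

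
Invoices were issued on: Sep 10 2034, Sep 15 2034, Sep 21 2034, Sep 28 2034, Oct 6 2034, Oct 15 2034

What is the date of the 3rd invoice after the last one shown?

The spacing grows by 1 each time: 5, 6, 7, 8, 9 days.
Next gap: 10 days. Oct 15 2034 + 10 days = Oct 25 2034.
Next gap: 11 days. Oct 25 2034 + 11 days = Nov 5 2034.
Next gap: 12 days. Nov 5 2034 + 12 days = Nov 17 2034.

Nov 17 2034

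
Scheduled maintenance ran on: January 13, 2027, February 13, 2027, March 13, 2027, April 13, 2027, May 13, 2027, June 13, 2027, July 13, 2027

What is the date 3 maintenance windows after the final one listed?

Each date is the 13th; the gaps (31, 28, 31, 30, 31, 30) track the month lengths.
The rule is the 13th of each month.
Next: August 2027 → August 13, 2027.
September 2027: September 13, 2027.
October 2027: October 13, 2027.

October 13, 2027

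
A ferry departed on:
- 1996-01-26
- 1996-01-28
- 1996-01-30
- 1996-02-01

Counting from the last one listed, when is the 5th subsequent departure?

The spacing is 2, 2, 2 days — always 2 days.
1996-02-01 + 2 days = 1996-02-03.
1996-02-03 + 2 days = 1996-02-05.
1996-02-05 + 2 days = 1996-02-07.
1996-02-07 + 2 days = 1996-02-09.
1996-02-09 + 2 days = 1996-02-11.

1996-02-11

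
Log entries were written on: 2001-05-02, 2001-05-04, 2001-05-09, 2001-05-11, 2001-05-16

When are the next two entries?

The gap pattern 2, 5, 2, 5 repeats every 2 events.
These are the Wednesdays and Fridays of each week.
Next Friday: 2001-05-18.
Next Wednesday: 2001-05-23.

2001-05-18, 2001-05-23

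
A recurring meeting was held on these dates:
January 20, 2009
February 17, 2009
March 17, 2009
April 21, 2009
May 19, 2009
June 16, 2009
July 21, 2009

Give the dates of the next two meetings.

Gaps: 28, 28, 35, 28, 28, 35 days — a mix of 28 and 35. Every date is a Tuesday.
Each is the 3rd Tuesday of its month.
3rd Tuesday of August 2009: August 18, 2009.
September 2009 — 3rd Tuesday is September 15, 2009.

August 18, 2009; September 15, 2009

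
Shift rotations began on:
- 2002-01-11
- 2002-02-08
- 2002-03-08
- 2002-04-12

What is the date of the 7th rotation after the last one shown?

2002-11-08

These are Fridays at 28- or 35-day spacing (28, 28, 35).
The pattern: 2nd Friday of the month.
May 2002 — 2nd Friday is 2002-05-10.
June 2002 — 2nd Friday is 2002-06-14.
2nd Friday of July 2002: 2002-07-12.
2nd Friday of August 2002: 2002-08-09.
September 2002 — 2nd Friday is 2002-09-13.
2nd Friday of October 2002: 2002-10-11.
November 2002 — 2nd Friday is 2002-11-08.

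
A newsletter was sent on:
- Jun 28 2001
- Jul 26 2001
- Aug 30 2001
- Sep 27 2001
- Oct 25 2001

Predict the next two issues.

Nov 29 2001, Dec 27 2001

Every date is a Thursday; gaps 28, 35, 28, 28 days.
Each is the last Thursday of its month (at least one falls on the 29th or later, ruling out '4th Thursday').
November 2001 ends with Thursday Nov 29 2001.
December 2001 ends with Thursday Dec 27 2001.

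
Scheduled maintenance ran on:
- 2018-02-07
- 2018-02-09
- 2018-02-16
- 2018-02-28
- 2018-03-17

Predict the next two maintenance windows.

The spacing grows by 5 each time: 2, 7, 12, 17 days.
Next gap: 22 days. 2018-03-17 + 22 days = 2018-04-08.
Next gap: 27 days. 2018-04-08 + 27 days = 2018-05-05.

2018-04-08, 2018-05-05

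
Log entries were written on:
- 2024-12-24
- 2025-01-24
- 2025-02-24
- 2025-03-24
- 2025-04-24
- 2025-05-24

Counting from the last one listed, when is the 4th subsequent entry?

The day-of-month is always 24 (31, 31, 28, 31, 30 days between events).
So this recurs on the 24th of each month.
Next: June 2025 → 2025-06-24.
July 2025: 2025-07-24.
August 2025: 2025-08-24.
September 2025: 2025-09-24.

2025-09-24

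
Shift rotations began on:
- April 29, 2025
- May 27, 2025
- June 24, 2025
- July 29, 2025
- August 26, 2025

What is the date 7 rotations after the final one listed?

Every date is a Tuesday; gaps 28, 28, 35, 28 days.
Each is the last Tuesday of its month (at least one falls on the 29th or later, ruling out '4th Tuesday').
September 2025 ends with Tuesday September 30, 2025.
October 2025 ends with Tuesday October 28, 2025.
Last Tuesday of November 2025: November 25, 2025.
Last Tuesday of December 2025: December 30, 2025.
January 2026 ends with Tuesday January 27, 2026.
Last Tuesday of February 2026: February 24, 2026.
March 2026 ends with Tuesday March 31, 2026.

March 31, 2026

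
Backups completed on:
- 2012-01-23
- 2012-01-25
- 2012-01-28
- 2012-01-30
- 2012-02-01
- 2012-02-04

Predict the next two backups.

2012-02-06, 2012-02-08

Gaps: 2, 3, 2, 2, 3 days — not constant, but cyclic with period 3.
The events fall on every Monday, Wednesday and Saturday.
Next Monday: 2012-02-06.
Next Wednesday: 2012-02-08.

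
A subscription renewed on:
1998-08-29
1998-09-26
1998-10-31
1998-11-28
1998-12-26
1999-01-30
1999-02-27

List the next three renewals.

1999-03-27, 1999-04-24, 1999-05-29

All Saturdays; the gaps (28, 35, 28, 28, 35, 28) vary with month length.
This is the last Saturday of each month.
March 1999 ends with Saturday 1999-03-27.
April 1999 ends with Saturday 1999-04-24.
Last Saturday of May 1999: 1999-05-29.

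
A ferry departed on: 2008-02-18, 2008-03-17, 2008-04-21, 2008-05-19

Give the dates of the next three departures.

Gaps: 28, 35, 28 days — a mix of 28 and 35. Every date is a Monday.
Each is the 3rd Monday of its month.
June 2008 — 3rd Monday is 2008-06-16.
3rd Monday of July 2008: 2008-07-21.
3rd Monday of August 2008: 2008-08-18.

2008-06-16, 2008-07-21, 2008-08-18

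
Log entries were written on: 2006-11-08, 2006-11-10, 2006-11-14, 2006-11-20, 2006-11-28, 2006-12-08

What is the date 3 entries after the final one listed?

2007-01-19

Gaps: 2, 4, 6, 8, 10 days — each gap is 2 larger than the previous one.
Next gap: 12 days. 2006-12-08 + 12 days = 2006-12-20.
Next gap: 14 days. 2006-12-20 + 14 days = 2007-01-03.
Next gap: 16 days. 2007-01-03 + 16 days = 2007-01-19.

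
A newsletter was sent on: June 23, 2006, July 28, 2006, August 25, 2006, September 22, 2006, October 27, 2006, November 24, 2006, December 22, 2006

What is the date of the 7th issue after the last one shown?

All dates are Fridays, 35, 28, 28, 35, 28, 28 days apart.
Specifically, the 4th Friday of each month.
4th Friday of January 2007: January 26, 2007.
4th Friday of February 2007: February 23, 2007.
March 2007 — 4th Friday is March 23, 2007.
April 2007 — 4th Friday is April 27, 2007.
May 2007 — 4th Friday is May 25, 2007.
June 2007 — 4th Friday is June 22, 2007.
July 2007 — 4th Friday is July 27, 2007.

July 27, 2007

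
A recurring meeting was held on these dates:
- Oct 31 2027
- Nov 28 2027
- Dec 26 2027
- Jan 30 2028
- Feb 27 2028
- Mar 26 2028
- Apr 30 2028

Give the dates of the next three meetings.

May 28 2028, Jun 25 2028, Jul 30 2028

All Sundays; the gaps (28, 28, 35, 28, 28, 35) vary with month length.
This is the last Sunday of each month.
Last Sunday of May 2028: May 28 2028.
June 2028 ends with Sunday Jun 25 2028.
July 2028 ends with Sunday Jul 30 2028.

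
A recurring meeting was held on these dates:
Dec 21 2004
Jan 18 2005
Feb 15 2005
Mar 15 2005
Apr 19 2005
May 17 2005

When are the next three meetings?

These are Tuesdays at 28- or 35-day spacing (28, 28, 28, 35, 28).
The pattern: 3rd Tuesday of the month.
3rd Tuesday of June 2005: Jun 21 2005.
July 2005 — 3rd Tuesday is Jul 19 2005.
August 2005 — 3rd Tuesday is Aug 16 2005.

Jun 21 2005, Jul 19 2005, Aug 16 2005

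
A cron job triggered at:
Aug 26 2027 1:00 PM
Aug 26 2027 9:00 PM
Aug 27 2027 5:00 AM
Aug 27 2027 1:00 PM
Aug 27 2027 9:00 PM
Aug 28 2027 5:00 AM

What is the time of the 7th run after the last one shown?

Aug 30 2027 1:00 PM

The interval is a steady 8 hours (8, 8, 8, 8, 8).
Aug 28 2027 5:00 AM + 8 h = Aug 28 2027 1:00 PM.
Aug 28 2027 1:00 PM + 8 h = Aug 28 2027 9:00 PM.
Aug 28 2027 9:00 PM + 8 h = Aug 29 2027 5:00 AM.
Aug 29 2027 5:00 AM + 8 h = Aug 29 2027 1:00 PM.
Aug 29 2027 1:00 PM + 8 h = Aug 29 2027 9:00 PM.
Aug 29 2027 9:00 PM + 8 h = Aug 30 2027 5:00 AM.
Aug 30 2027 5:00 AM + 8 h = Aug 30 2027 1:00 PM.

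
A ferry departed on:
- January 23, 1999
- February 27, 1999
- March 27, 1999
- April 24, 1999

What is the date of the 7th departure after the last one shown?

November 27, 1999

These are Saturdays at 28- or 35-day spacing (35, 28, 28).
The pattern: 4th Saturday of the month.
4th Saturday of May 1999: May 22, 1999.
4th Saturday of June 1999: June 26, 1999.
July 1999 — 4th Saturday is July 24, 1999.
4th Saturday of August 1999: August 28, 1999.
4th Saturday of September 1999: September 25, 1999.
4th Saturday of October 1999: October 23, 1999.
November 1999 — 4th Saturday is November 27, 1999.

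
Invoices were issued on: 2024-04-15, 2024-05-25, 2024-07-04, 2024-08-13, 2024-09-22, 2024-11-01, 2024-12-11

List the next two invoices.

2025-01-20, 2025-03-01

The spacing is 40, 40, 40, 40, 40, 40 days — always 40 days.
2024-12-11 + 40 days = 2025-01-20.
2025-01-20 + 40 days = 2025-03-01.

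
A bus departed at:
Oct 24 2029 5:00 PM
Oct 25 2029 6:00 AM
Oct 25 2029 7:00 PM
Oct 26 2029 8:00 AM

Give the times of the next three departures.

Oct 26 2029 9:00 PM, Oct 27 2029 10:00 AM, Oct 27 2029 11:00 PM

Gaps: 13, 13, 13 hours — each event is 13 hours after the previous one.
Oct 26 2029 8:00 AM + 13 h = Oct 26 2029 9:00 PM.
Oct 26 2029 9:00 PM + 13 h = Oct 27 2029 10:00 AM.
Oct 27 2029 10:00 AM + 13 h = Oct 27 2029 11:00 PM.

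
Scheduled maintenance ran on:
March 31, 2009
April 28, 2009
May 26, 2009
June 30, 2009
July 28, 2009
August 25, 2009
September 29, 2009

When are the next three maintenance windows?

October 27, 2009; November 24, 2009; December 29, 2009

Every date is a Tuesday; gaps 28, 28, 35, 28, 28, 35 days.
Each is the last Tuesday of its month (at least one falls on the 29th or later, ruling out '4th Tuesday').
October 2009 ends with Tuesday October 27, 2009.
Last Tuesday of November 2009: November 24, 2009.
Last Tuesday of December 2009: December 29, 2009.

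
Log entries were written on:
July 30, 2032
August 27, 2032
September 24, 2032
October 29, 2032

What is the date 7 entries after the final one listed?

May 27, 2033

Every date is a Friday; gaps 28, 28, 35 days.
Each is the last Friday of its month (at least one falls on the 29th or later, ruling out '4th Friday').
Last Friday of November 2032: November 26, 2032.
December 2032 ends with Friday December 31, 2032.
January 2033 ends with Friday January 28, 2033.
February 2033 ends with Friday February 25, 2033.
March 2033 ends with Friday March 25, 2033.
Last Friday of April 2033: April 29, 2033.
Last Friday of May 2033: May 27, 2033.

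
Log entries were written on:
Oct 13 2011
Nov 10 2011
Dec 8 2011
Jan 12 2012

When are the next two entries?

These are Thursdays at 28- or 35-day spacing (28, 28, 35).
The pattern: 2nd Thursday of the month.
2nd Thursday of February 2012: Feb 9 2012.
March 2012 — 2nd Thursday is Mar 8 2012.

Feb 9 2012, Mar 8 2012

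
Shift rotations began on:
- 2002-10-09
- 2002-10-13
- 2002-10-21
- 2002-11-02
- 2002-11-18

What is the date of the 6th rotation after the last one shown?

Intervals are 4, 8, 12, 16 days — an arithmetic progression with common difference 4.
Next gap: 20 days. 2002-11-18 + 20 days = 2002-12-08.
Next gap: 24 days. 2002-12-08 + 24 days = 2003-01-01.
Next gap: 28 days. 2003-01-01 + 28 days = 2003-01-29.
Next gap: 32 days. 2003-01-29 + 32 days = 2003-03-02.
Next gap: 36 days. 2003-03-02 + 36 days = 2003-04-07.
Next gap: 40 days. 2003-04-07 + 40 days = 2003-05-17.

2003-05-17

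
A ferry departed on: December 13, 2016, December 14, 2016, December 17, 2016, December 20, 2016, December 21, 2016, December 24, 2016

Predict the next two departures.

Every event lands on a Tuesday or Wednesday or Saturday (gaps cycle 1, 3, 3, 1, 3).
So the schedule is: every Tuesday, Wednesday and Saturday.
Next Tuesday: December 27, 2016.
The following Wednesday is December 28, 2016.

December 27, 2016; December 28, 2016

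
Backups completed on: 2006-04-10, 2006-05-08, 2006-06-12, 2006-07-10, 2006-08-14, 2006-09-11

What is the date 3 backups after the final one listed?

2006-12-11

These are Mondays at 28- or 35-day spacing (28, 35, 28, 35, 28).
The pattern: 2nd Monday of the month.
2nd Monday of October 2006: 2006-10-09.
November 2006 — 2nd Monday is 2006-11-13.
2nd Monday of December 2006: 2006-12-11.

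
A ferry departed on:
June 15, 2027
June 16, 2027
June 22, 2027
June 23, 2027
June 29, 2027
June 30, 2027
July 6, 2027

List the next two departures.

July 7, 2027; July 13, 2027

Gaps: 1, 6, 1, 6, 1, 6 days — not constant, but cyclic with period 2.
The events fall on every Tuesday and Wednesday.
The following Wednesday is July 7, 2027.
Next Tuesday: July 13, 2027.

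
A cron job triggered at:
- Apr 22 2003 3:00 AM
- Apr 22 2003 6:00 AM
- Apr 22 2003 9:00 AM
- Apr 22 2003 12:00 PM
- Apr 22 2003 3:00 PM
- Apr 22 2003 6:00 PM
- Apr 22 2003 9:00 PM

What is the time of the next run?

Apr 23 2003 12:00 AM

Gaps: 3, 3, 3, 3, 3, 3 hours — each event is 3 hours after the previous one.
Apr 22 2003 9:00 PM + 3 h = Apr 23 2003 12:00 AM.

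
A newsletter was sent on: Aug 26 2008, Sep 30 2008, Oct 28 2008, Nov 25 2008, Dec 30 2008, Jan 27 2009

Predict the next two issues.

Every date is a Tuesday; gaps 35, 28, 28, 35, 28 days.
Each is the last Tuesday of its month (at least one falls on the 29th or later, ruling out '4th Tuesday').
February 2009 ends with Tuesday Feb 24 2009.
March 2009 ends with Tuesday Mar 31 2009.

Feb 24 2009, Mar 31 2009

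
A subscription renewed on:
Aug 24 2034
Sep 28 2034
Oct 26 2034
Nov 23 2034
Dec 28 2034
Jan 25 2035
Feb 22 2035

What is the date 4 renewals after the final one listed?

Jun 28 2035

Gaps: 35, 28, 28, 35, 28, 28 days — a mix of 28 and 35. Every date is a Thursday.
Each is the 4th Thursday of its month.
4th Thursday of March 2035: Mar 22 2035.
4th Thursday of April 2035: Apr 26 2035.
May 2035 — 4th Thursday is May 24 2035.
June 2035 — 4th Thursday is Jun 28 2035.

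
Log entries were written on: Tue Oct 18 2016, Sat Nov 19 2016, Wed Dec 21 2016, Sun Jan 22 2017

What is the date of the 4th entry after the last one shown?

Tue May 30 2017

The spacing is 32, 32, 32 days — always 32 days.
Sun Jan 22 2017 + 32 days = Thu Feb 23 2017.
Thu Feb 23 2017 + 32 days = Mon Mar 27 2017.
Mon Mar 27 2017 + 32 days = Fri Apr 28 2017.
Fri Apr 28 2017 + 32 days = Tue May 30 2017.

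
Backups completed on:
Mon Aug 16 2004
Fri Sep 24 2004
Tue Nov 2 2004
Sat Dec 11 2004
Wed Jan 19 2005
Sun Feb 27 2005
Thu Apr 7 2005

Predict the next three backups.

Mon May 16 2005, Fri Jun 24 2005, Tue Aug 2 2005

Gaps between consecutive events: 39, 39, 39, 39, 39, 39 days — a constant 39-day interval.
Thu Apr 7 2005 + 39 days = Mon May 16 2005.
Mon May 16 2005 + 39 days = Fri Jun 24 2005.
Fri Jun 24 2005 + 39 days = Tue Aug 2 2005.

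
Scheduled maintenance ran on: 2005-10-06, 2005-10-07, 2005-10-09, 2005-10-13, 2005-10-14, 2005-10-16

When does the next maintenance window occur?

Gaps: 1, 2, 4, 1, 2 days — not constant, but cyclic with period 3.
The events fall on every Thursday, Friday and Sunday.
Next Thursday: 2005-10-20.

2005-10-20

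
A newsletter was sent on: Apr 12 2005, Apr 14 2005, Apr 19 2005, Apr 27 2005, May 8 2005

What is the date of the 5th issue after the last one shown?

Aug 16 2005

Gaps: 2, 5, 8, 11 days — each gap is 3 larger than the previous one.
Next gap: 14 days. May 8 2005 + 14 days = May 22 2005.
Next gap: 17 days. May 22 2005 + 17 days = Jun 8 2005.
Next gap: 20 days. Jun 8 2005 + 20 days = Jun 28 2005.
Next gap: 23 days. Jun 28 2005 + 23 days = Jul 21 2005.
Next gap: 26 days. Jul 21 2005 + 26 days = Aug 16 2005.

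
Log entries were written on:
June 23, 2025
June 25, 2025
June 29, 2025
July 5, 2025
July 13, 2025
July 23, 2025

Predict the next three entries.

August 4, 2025; August 18, 2025; September 3, 2025

The spacing grows by 2 each time: 2, 4, 6, 8, 10 days.
Next gap: 12 days. July 23, 2025 + 12 days = August 4, 2025.
Next gap: 14 days. August 4, 2025 + 14 days = August 18, 2025.
Next gap: 16 days. August 18, 2025 + 16 days = September 3, 2025.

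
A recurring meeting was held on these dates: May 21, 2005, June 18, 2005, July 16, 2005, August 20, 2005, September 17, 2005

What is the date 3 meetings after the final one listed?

All dates are Saturdays, 28, 28, 35, 28 days apart.
Specifically, the 3rd Saturday of each month.
October 2005 — 3rd Saturday is October 15, 2005.
3rd Saturday of November 2005: November 19, 2005.
December 2005 — 3rd Saturday is December 17, 2005.

December 17, 2005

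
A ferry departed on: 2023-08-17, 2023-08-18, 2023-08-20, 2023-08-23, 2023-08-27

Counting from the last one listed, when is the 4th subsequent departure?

2023-09-22

Intervals are 1, 2, 3, 4 days — an arithmetic progression with common difference 1.
Next gap: 5 days. 2023-08-27 + 5 days = 2023-09-01.
Next gap: 6 days. 2023-09-01 + 6 days = 2023-09-07.
Next gap: 7 days. 2023-09-07 + 7 days = 2023-09-14.
Next gap: 8 days. 2023-09-14 + 8 days = 2023-09-22.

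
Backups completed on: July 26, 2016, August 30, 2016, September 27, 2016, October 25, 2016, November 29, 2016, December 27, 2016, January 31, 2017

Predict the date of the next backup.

February 28, 2017

All Tuesdays; the gaps (35, 28, 28, 35, 28, 35) vary with month length.
This is the last Tuesday of each month.
February 2017 ends with Tuesday February 28, 2017.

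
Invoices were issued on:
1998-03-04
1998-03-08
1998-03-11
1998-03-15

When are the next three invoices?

1998-03-18, 1998-03-22, 1998-03-25

Every event lands on a Wednesday or Sunday (gaps cycle 4, 3, 4).
So the schedule is: every Wednesday and Sunday.
The following Wednesday is 1998-03-18.
Next Sunday: 1998-03-22.
The following Wednesday is 1998-03-25.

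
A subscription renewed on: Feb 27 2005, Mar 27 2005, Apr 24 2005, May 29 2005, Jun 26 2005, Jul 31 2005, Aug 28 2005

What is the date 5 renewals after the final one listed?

Jan 29 2006

Every date is a Sunday; gaps 28, 28, 35, 28, 35, 28 days.
Each is the last Sunday of its month (at least one falls on the 29th or later, ruling out '4th Sunday').
September 2005 ends with Sunday Sep 25 2005.
Last Sunday of October 2005: Oct 30 2005.
Last Sunday of November 2005: Nov 27 2005.
Last Sunday of December 2005: Dec 25 2005.
Last Sunday of January 2006: Jan 29 2006.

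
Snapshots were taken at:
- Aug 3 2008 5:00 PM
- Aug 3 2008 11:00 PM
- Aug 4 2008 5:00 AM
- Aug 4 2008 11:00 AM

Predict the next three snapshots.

The interval is a steady 6 hours (6, 6, 6).
Aug 4 2008 11:00 AM + 6 h = Aug 4 2008 5:00 PM.
Aug 4 2008 5:00 PM + 6 h = Aug 4 2008 11:00 PM.
Aug 4 2008 11:00 PM + 6 h = Aug 5 2008 5:00 AM.

Aug 4 2008 5:00 PM, Aug 4 2008 11:00 PM, Aug 5 2008 5:00 AM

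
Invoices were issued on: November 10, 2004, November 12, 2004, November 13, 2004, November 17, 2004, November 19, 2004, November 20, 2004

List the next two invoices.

November 24, 2004; November 26, 2004

Gaps: 2, 1, 4, 2, 1 days — not constant, but cyclic with period 3.
The events fall on every Wednesday, Friday and Saturday.
The following Wednesday is November 24, 2004.
The following Friday is November 26, 2004.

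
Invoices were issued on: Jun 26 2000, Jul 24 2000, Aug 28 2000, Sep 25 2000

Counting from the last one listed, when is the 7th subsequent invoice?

Gaps: 28, 35, 28 days — a mix of 28 and 35. Every date is a Monday.
Each is the 4th Monday of its month.
4th Monday of October 2000: Oct 23 2000.
November 2000 — 4th Monday is Nov 27 2000.
December 2000 — 4th Monday is Dec 25 2000.
4th Monday of January 2001: Jan 22 2001.
February 2001 — 4th Monday is Feb 26 2001.
March 2001 — 4th Monday is Mar 26 2001.
4th Monday of April 2001: Apr 23 2001.

Apr 23 2001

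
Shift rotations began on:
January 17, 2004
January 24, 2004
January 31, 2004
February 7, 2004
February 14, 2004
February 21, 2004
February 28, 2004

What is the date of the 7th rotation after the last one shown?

Gaps between consecutive events: 7, 7, 7, 7, 7, 7 days — a constant 7-day interval.
February 28, 2004 + 7 days = March 6, 2004.
March 6, 2004 + 7 days = March 13, 2004.
March 13, 2004 + 7 days = March 20, 2004.
March 20, 2004 + 7 days = March 27, 2004.
March 27, 2004 + 7 days = April 3, 2004.
April 3, 2004 + 7 days = April 10, 2004.
April 10, 2004 + 7 days = April 17, 2004.

April 17, 2004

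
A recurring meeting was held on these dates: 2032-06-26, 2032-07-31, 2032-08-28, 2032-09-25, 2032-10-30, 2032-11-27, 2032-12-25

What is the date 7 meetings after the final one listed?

2033-07-30

All Saturdays; the gaps (35, 28, 28, 35, 28, 28) vary with month length.
This is the last Saturday of each month.
January 2033 ends with Saturday 2033-01-29.
February 2033 ends with Saturday 2033-02-26.
Last Saturday of March 2033: 2033-03-26.
Last Saturday of April 2033: 2033-04-30.
Last Saturday of May 2033: 2033-05-28.
June 2033 ends with Saturday 2033-06-25.
Last Saturday of July 2033: 2033-07-30.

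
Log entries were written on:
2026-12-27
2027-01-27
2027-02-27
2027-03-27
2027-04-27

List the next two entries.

2027-05-27, 2027-06-27

Each date is the 27th; the gaps (31, 31, 28, 31) track the month lengths.
The rule is the 27th of each month.
Next: May 2027 → 2027-05-27.
June 2027: 2027-06-27.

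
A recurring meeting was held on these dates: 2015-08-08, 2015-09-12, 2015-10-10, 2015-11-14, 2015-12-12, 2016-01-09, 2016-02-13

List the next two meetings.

These are Saturdays at 28- or 35-day spacing (35, 28, 35, 28, 28, 35).
The pattern: 2nd Saturday of the month.
2nd Saturday of March 2016: 2016-03-12.
April 2016 — 2nd Saturday is 2016-04-09.

2016-03-12, 2016-04-09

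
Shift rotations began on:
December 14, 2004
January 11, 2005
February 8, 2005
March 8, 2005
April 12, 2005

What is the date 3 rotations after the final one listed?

All dates are Tuesdays, 28, 28, 28, 35 days apart.
Specifically, the 2nd Tuesday of each month.
May 2005 — 2nd Tuesday is May 10, 2005.
2nd Tuesday of June 2005: June 14, 2005.
July 2005 — 2nd Tuesday is July 12, 2005.

July 12, 2005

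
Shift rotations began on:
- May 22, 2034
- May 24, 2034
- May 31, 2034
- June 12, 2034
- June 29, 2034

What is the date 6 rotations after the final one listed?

January 22, 2035

Intervals are 2, 7, 12, 17 days — an arithmetic progression with common difference 5.
Next gap: 22 days. June 29, 2034 + 22 days = July 21, 2034.
Next gap: 27 days. July 21, 2034 + 27 days = August 17, 2034.
Next gap: 32 days. August 17, 2034 + 32 days = September 18, 2034.
Next gap: 37 days. September 18, 2034 + 37 days = October 25, 2034.
Next gap: 42 days. October 25, 2034 + 42 days = December 6, 2034.
Next gap: 47 days. December 6, 2034 + 47 days = January 22, 2035.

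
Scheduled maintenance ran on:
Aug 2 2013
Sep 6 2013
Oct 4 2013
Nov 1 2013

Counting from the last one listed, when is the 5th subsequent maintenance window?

Gaps: 35, 28, 28 days — a mix of 28 and 35. Every date is a Friday.
Each is the 1st Friday of its month.
1st Friday of December 2013: Dec 6 2013.
1st Friday of January 2014: Jan 3 2014.
1st Friday of February 2014: Feb 7 2014.
March 2014 — 1st Friday is Mar 7 2014.
April 2014 — 1st Friday is Apr 4 2014.

Apr 4 2014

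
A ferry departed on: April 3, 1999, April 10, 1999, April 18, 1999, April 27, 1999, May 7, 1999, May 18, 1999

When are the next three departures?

May 30, 1999; June 12, 1999; June 26, 1999

Gaps: 7, 8, 9, 10, 11 days — each gap is 1 larger than the previous one.
Next gap: 12 days. May 18, 1999 + 12 days = May 30, 1999.
Next gap: 13 days. May 30, 1999 + 13 days = June 12, 1999.
Next gap: 14 days. June 12, 1999 + 14 days = June 26, 1999.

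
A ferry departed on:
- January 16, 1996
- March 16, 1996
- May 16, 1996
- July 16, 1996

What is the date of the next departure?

Each date is the 16th; the gaps (60, 61, 61) track the month lengths.
The rule is the 16th of every 2 months.
September 1996: September 16, 1996.

September 16, 1996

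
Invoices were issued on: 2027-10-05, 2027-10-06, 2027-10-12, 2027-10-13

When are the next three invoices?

2027-10-19, 2027-10-20, 2027-10-26

The gap pattern 1, 6, 1 repeats every 2 events.
These are the Tuesdays and Wednesdays of each week.
Next Tuesday: 2027-10-19.
Next Wednesday: 2027-10-20.
The following Tuesday is 2027-10-26.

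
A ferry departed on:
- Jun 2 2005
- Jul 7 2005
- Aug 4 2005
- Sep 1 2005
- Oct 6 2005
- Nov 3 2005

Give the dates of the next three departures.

Dec 1 2005, Jan 5 2006, Feb 2 2006

Gaps: 35, 28, 28, 35, 28 days — a mix of 28 and 35. Every date is a Thursday.
Each is the 1st Thursday of its month.
1st Thursday of December 2005: Dec 1 2005.
1st Thursday of January 2006: Jan 5 2006.
February 2006 — 1st Thursday is Feb 2 2006.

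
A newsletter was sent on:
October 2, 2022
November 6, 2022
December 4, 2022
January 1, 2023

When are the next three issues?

February 5, 2023; March 5, 2023; April 2, 2023

These are Sundays at 28- or 35-day spacing (35, 28, 28).
The pattern: 1st Sunday of the month.
1st Sunday of February 2023: February 5, 2023.
1st Sunday of March 2023: March 5, 2023.
April 2023 — 1st Sunday is April 2, 2023.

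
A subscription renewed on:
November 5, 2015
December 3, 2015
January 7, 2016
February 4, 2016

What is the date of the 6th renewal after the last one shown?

Gaps: 28, 35, 28 days — a mix of 28 and 35. Every date is a Thursday.
Each is the 1st Thursday of its month.
1st Thursday of March 2016: March 3, 2016.
1st Thursday of April 2016: April 7, 2016.
May 2016 — 1st Thursday is May 5, 2016.
June 2016 — 1st Thursday is June 2, 2016.
1st Thursday of July 2016: July 7, 2016.
1st Thursday of August 2016: August 4, 2016.

August 4, 2016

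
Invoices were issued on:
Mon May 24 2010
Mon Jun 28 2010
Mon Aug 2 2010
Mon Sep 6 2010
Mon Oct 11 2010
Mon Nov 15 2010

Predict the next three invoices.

The spacing is 35, 35, 35, 35, 35 days — always 35 days.
Mon Nov 15 2010 + 35 days = Mon Dec 20 2010.
Mon Dec 20 2010 + 35 days = Mon Jan 24 2011.
Mon Jan 24 2011 + 35 days = Mon Feb 28 2011.

Mon Dec 20 2010, Mon Jan 24 2011, Mon Feb 28 2011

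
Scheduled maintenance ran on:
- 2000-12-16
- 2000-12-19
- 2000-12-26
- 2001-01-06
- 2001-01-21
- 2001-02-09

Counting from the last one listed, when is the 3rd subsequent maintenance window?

Gaps: 3, 7, 11, 15, 19 days — each gap is 4 larger than the previous one.
Next gap: 23 days. 2001-02-09 + 23 days = 2001-03-04.
Next gap: 27 days. 2001-03-04 + 27 days = 2001-03-31.
Next gap: 31 days. 2001-03-31 + 31 days = 2001-05-01.

2001-05-01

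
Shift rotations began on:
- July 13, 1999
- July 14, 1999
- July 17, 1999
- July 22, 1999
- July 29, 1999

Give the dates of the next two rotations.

The spacing grows by 2 each time: 1, 3, 5, 7 days.
Next gap: 9 days. July 29, 1999 + 9 days = August 7, 1999.
Next gap: 11 days. August 7, 1999 + 11 days = August 18, 1999.

August 7, 1999; August 18, 1999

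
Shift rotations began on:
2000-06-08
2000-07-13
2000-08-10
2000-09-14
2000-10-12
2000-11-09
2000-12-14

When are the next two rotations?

2001-01-11, 2001-02-08

Gaps: 35, 28, 35, 28, 28, 35 days — a mix of 28 and 35. Every date is a Thursday.
Each is the 2nd Thursday of its month.
January 2001 — 2nd Thursday is 2001-01-11.
February 2001 — 2nd Thursday is 2001-02-08.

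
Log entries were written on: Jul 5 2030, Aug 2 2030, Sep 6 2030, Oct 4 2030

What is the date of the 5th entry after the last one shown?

All dates are Fridays, 28, 35, 28 days apart.
Specifically, the 1st Friday of each month.
1st Friday of November 2030: Nov 1 2030.
1st Friday of December 2030: Dec 6 2030.
January 2031 — 1st Friday is Jan 3 2031.
1st Friday of February 2031: Feb 7 2031.
March 2031 — 1st Friday is Mar 7 2031.

Mar 7 2031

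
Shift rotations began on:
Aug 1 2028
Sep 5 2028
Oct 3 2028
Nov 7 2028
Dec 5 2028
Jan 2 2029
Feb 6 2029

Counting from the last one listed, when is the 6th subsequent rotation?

Gaps: 35, 28, 35, 28, 28, 35 days — a mix of 28 and 35. Every date is a Tuesday.
Each is the 1st Tuesday of its month.
1st Tuesday of March 2029: Mar 6 2029.
April 2029 — 1st Tuesday is Apr 3 2029.
1st Tuesday of May 2029: May 1 2029.
1st Tuesday of June 2029: Jun 5 2029.
July 2029 — 1st Tuesday is Jul 3 2029.
1st Tuesday of August 2029: Aug 7 2029.

Aug 7 2029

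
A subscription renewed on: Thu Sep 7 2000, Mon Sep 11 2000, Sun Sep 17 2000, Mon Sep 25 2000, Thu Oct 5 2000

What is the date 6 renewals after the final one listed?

Intervals are 4, 6, 8, 10 days — an arithmetic progression with common difference 2.
Next gap: 12 days. Thu Oct 5 2000 + 12 days = Tue Oct 17 2000.
Next gap: 14 days. Tue Oct 17 2000 + 14 days = Tue Oct 31 2000.
Next gap: 16 days. Tue Oct 31 2000 + 16 days = Thu Nov 16 2000.
Next gap: 18 days. Thu Nov 16 2000 + 18 days = Mon Dec 4 2000.
Next gap: 20 days. Mon Dec 4 2000 + 20 days = Sun Dec 24 2000.
Next gap: 22 days. Sun Dec 24 2000 + 22 days = Mon Jan 15 2001.

Mon Jan 15 2001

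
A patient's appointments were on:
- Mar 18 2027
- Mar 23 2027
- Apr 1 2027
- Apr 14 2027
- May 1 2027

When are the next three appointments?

Intervals are 5, 9, 13, 17 days — an arithmetic progression with common difference 4.
Next gap: 21 days. May 1 2027 + 21 days = May 22 2027.
Next gap: 25 days. May 22 2027 + 25 days = Jun 16 2027.
Next gap: 29 days. Jun 16 2027 + 29 days = Jul 15 2027.

May 22 2027, Jun 16 2027, Jul 15 2027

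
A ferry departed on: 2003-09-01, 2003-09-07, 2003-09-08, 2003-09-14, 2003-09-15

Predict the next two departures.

Gaps: 6, 1, 6, 1 days — not constant, but cyclic with period 2.
The events fall on every Monday and Sunday.
The following Sunday is 2003-09-21.
The following Monday is 2003-09-22.

2003-09-21, 2003-09-22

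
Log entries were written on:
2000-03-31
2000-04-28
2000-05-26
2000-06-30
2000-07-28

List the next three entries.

2000-08-25, 2000-09-29, 2000-10-27

All Fridays; the gaps (28, 28, 35, 28) vary with month length.
This is the last Friday of each month.
August 2000 ends with Friday 2000-08-25.
Last Friday of September 2000: 2000-09-29.
October 2000 ends with Friday 2000-10-27.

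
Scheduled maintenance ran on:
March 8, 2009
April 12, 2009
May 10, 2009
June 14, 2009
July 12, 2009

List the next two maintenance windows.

These are Sundays at 28- or 35-day spacing (35, 28, 35, 28).
The pattern: 2nd Sunday of the month.
2nd Sunday of August 2009: August 9, 2009.
September 2009 — 2nd Sunday is September 13, 2009.

August 9, 2009; September 13, 2009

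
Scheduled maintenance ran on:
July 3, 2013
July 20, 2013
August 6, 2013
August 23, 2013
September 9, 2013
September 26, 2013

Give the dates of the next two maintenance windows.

October 13, 2013; October 30, 2013

The spacing is 17, 17, 17, 17, 17 days — always 17 days.
September 26, 2013 + 17 days = October 13, 2013.
October 13, 2013 + 17 days = October 30, 2013.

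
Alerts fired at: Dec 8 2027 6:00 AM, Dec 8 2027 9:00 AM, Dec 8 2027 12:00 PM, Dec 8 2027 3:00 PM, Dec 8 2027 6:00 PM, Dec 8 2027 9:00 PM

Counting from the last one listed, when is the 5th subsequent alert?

Spacing: 3, 3, 3, 3, 3 h — constant 3 h.
Dec 8 2027 9:00 PM + 3 h = Dec 9 2027 12:00 AM.
Dec 9 2027 12:00 AM + 3 h = Dec 9 2027 3:00 AM.
Dec 9 2027 3:00 AM + 3 h = Dec 9 2027 6:00 AM.
Dec 9 2027 6:00 AM + 3 h = Dec 9 2027 9:00 AM.
Dec 9 2027 9:00 AM + 3 h = Dec 9 2027 12:00 PM.

Dec 9 2027 12:00 PM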